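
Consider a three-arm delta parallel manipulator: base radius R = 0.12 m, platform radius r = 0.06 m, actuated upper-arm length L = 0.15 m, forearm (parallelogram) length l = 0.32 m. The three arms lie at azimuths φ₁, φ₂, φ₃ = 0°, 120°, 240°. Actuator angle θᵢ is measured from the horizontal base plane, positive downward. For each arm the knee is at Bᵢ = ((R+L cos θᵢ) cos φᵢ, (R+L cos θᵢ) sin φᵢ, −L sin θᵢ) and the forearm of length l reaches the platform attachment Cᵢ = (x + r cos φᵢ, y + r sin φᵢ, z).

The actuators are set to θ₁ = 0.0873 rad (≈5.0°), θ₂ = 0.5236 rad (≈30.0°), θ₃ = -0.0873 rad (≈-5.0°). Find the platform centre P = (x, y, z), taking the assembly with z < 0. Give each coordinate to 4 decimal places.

(0.0189, -0.0702, -0.2604)

arm 1 at φ=0.0°: (R−r)+L cos θ1 = 0.2094;  centre 1 = (0.2094, 0.0000, -0.0131)
φ2=120.0°: virtual centre (-0.0950, 0.1645, -0.0750), radius l
centre 3 = (0.2094·cos240.0°, 0.2094·sin240.0°, 0.0131) = (-0.1047, -0.1814, 0.0131)
subtract pairs → two planes through P
[-0.6088 0.3289 -0.1238]·P = -0.0023;  [-0.6283 -0.3627 0.0523]·P = 0.0000
det = 0.4275;  x = 0.0020+-0.0648z,  y = -0.0034+0.2565z
sphere 1 gives Az²+Bz+C=0 with A=1.0700, B=0.0513, C=-0.0592;  B²−4AC=0.2559;  roots -0.2604, 0.2124;  negative root z = -0.2604
x = 0.0189, y = -0.0702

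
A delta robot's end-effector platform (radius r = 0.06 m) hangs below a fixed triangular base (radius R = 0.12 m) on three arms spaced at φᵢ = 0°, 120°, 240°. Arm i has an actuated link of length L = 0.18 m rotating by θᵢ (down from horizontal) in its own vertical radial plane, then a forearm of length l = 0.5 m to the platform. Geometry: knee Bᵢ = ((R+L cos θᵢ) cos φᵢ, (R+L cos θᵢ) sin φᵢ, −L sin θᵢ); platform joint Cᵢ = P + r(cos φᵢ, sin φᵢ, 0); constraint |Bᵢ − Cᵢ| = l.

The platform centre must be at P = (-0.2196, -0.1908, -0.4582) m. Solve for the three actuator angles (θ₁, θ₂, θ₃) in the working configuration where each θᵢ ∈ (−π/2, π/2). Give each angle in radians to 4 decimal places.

rotate P by −φ1: (-0.2196, -0.1908, -0.4582)
  e−x'=0.2796;  (l²−L²−(e−x')²−y'²−z²)/2L = -0.2970
  θ1 = atan2(B,A) + arccos(C/0.5368) = 1.1343
rotate P by −φ2: (-0.0554, 0.2856, -0.4582)
  A=0.1154, B=-0.4582, C=(l²−L²−A²−y'²−z²)/(2L)=-0.2423
  γ=atan2(-0.4582,0.1154)=-1.3240;  ψ=arccos(-0.5128)=2.1092;  θ2=γ+ψ≈0.7852
arm 3 (φ=240.0°): x'=0.2750, y'=-0.0948
  A cos θ + B sin θ = C:  -0.2150·cos θ + -0.4582·sin θ = -0.1321
  √(A²+B²)=0.5062;  θ3 = -2.0096+1.8349 ≈ -0.1747

θ₁ = 1.1343, θ₂ = 0.7852, θ₃ = -0.1747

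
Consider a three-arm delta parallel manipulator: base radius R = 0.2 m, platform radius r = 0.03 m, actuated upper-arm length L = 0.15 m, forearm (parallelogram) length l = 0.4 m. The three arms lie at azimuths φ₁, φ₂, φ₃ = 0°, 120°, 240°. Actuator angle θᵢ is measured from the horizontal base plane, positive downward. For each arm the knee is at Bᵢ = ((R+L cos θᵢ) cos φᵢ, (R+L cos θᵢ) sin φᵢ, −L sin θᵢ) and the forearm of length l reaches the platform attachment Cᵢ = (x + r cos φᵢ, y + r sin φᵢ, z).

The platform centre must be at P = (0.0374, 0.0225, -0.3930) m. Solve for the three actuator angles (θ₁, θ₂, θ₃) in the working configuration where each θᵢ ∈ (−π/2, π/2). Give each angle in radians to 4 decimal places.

φ1=0.0° → target in arm frame (0.0374, 0.0225)
  e−x'=0.1326;  (l²−L²−(e−x')²−y'²−z²)/2L = -0.1168
  γ=atan2(-0.3930,0.1326)=-1.2454;  ψ=arccos(-0.2816)=1.8562;  θ1=γ+ψ≈0.6109
arm 2 (φ=120.0°): x'=0.0008, y'=-0.0436
  A=0.1692, B=-0.3930, C=(l²−L²−A²−y'²−z²)/(2L)=-0.1583
  θ2 = atan2(B,A) + arccos(C/0.4279) = 0.7855
rotate P by −φ3: (-0.0382, 0.0211, -0.3930)
  A cos θ + B sin θ = C:  0.2082·cos θ + -0.3930·sin θ = -0.2025
  √(A²+B²)=0.4447;  θ3 = -1.0836+2.0434 ≈ 0.9598

θ₁ = 0.6109, θ₂ = 0.7855, θ₃ = 0.9598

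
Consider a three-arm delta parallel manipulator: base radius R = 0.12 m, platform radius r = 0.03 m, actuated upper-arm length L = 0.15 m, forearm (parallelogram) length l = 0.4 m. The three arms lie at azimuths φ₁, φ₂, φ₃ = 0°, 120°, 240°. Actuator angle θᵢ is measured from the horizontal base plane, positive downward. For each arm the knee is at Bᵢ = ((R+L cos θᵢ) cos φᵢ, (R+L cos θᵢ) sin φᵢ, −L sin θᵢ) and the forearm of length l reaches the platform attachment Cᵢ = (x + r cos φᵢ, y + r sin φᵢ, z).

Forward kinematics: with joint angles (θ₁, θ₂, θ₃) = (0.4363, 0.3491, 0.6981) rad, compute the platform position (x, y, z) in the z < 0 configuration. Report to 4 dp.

(0.0165, 0.0545, -0.3998)

O1 = (0.2259·cos0.0°, 0.2259·sin0.0°, -0.0634) = (0.2259, 0.0000, -0.0634)
φ2=120.0°: virtual centre (-0.1155, 0.2000, -0.0513), radius l
arm 3 at φ=240.0°: ρ3 = 0.2049;  O3 = (-0.1025, -0.1775, -0.0964)
eliminate P² terms by subtracting sphere 1 from 2 and 3
plane₁₂: -0.6828x+0.4000y+0.0242z = 0.0009
det = 0.5051;  x = 0.0024+-0.0353z,  y = 0.0063+-0.1207z
into |P−O₁|² = l²: 1.0158z² + 0.1411z + -0.1060 = 0;  Δ = 0.4504;  z = -0.3998 or 0.2609 → z<0 root = -0.3998
x = 0.0165, y = 0.0545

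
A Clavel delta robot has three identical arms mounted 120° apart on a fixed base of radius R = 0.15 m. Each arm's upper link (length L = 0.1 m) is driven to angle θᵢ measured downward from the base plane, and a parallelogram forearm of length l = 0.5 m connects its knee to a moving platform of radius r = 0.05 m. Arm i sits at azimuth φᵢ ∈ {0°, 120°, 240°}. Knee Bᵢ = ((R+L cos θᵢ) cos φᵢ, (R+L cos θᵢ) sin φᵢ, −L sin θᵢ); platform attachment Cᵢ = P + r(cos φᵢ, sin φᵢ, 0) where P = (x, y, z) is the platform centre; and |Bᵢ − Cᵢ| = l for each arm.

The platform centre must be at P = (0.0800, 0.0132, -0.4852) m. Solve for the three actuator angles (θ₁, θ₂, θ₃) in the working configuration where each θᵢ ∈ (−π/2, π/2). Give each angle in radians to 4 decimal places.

θ₁ = -0.0001, θ₂ = 0.4363, θ₃ = 0.5235

φ1=0.0° → target in arm frame (0.0800, 0.0132)
  A=0.0200, B=-0.4852, C=(l²−L²−A²−y'²−z²)/(2L)=0.0200
  γ=atan2(-0.4852,0.0200)=-1.5296;  ψ=arccos(0.0413)=1.5295;  θ1=γ+ψ≈-0.0001
rotate P by −φ2: (-0.0286, -0.0759, -0.4852)
  e−x'=0.1286;  (l²−L²−(e−x')²−y'²−z²)/2L = -0.0885
  √(A²+B²)=0.5019;  θ2 = -1.3118+1.7481 ≈ 0.4363
rotate P by −φ3: (-0.0514, 0.0627, -0.4852)
  A=0.1514, B=-0.4852, C=(l²−L²−A²−y'²−z²)/(2L)=-0.1114
  √(A²+B²)=0.5083;  θ3 = -1.2683+1.7918 ≈ 0.5235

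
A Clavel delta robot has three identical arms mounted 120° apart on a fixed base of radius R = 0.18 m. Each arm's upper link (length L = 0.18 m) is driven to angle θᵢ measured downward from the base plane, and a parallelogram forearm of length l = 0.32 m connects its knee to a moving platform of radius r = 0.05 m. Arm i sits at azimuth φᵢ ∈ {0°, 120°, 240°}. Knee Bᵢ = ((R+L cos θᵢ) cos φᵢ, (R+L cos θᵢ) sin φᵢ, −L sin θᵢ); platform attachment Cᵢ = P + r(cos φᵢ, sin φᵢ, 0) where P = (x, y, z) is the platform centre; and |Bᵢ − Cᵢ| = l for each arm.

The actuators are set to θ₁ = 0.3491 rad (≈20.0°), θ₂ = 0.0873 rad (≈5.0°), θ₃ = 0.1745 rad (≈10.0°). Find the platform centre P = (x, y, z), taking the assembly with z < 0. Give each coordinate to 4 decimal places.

centre 1 = (0.2991·cos0.0°, 0.2991·sin0.0°, -0.0616) = (0.2991, 0.0000, -0.0616)
arm 2 at φ=120.0°: ρ2 = 0.3093;  centre 2 = (-0.1547, 0.2679, -0.0157)
centre 3 = (0.3073·cos240.0°, 0.3073·sin240.0°, -0.0313) = (-0.1536, -0.2661, -0.0313)
|centre ₂|²−|centre ₁|² = 0.0026;  |centre ₃|²−|centre ₁|² = 0.0021
linear system: -0.9076x+0.5357y = 0.0026−0.0918z; -0.9056x+-0.5322y = 0.0021−0.0606z
det = 0.9682;  x = -0.0026+0.0840z,  y = 0.0005+-0.0290z
quadratic in z: (1.0079)z²+(0.0724)z+(-0.0075)=0, √Δ=0.1889 → z ∈ {-0.1296, 0.0578}; z = -0.1296 (taking z<0)
x = -0.0135, y = 0.0042

(-0.0135, 0.0042, -0.1296)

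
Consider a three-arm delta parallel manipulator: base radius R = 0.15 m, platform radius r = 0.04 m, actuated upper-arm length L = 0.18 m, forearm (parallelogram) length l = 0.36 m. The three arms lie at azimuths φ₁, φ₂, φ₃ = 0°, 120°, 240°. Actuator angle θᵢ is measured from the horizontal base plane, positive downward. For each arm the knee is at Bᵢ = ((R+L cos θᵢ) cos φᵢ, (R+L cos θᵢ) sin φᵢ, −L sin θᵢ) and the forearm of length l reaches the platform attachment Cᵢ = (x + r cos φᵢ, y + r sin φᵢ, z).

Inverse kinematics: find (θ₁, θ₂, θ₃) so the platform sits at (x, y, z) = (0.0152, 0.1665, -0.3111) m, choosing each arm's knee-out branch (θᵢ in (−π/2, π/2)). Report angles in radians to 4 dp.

φ1=0.0° → target in arm frame (0.0152, 0.1665)
  A cos θ + B sin θ = C:  0.0948·cos θ + -0.3111·sin θ = -0.1008
  θ1 = atan2(B,A) + arccos(C/0.3252) = 0.6110
arm 2 (φ=120.0°): x'=0.1366, y'=-0.0964
  A=-0.0266, B=-0.3111, C=(l²−L²−A²−y'²−z²)/(2L)=-0.0266
  √(A²+B²)=0.3122;  θ2 = -1.6561+1.6562 ≈ 0.0001
φ3=240.0° → target in arm frame (-0.1518, -0.0701)
  A cos θ + B sin θ = C:  0.2618·cos θ + -0.3111·sin θ = -0.2029
  √(A²+B²)=0.4066;  θ3 = -0.8713+2.0932 ≈ 1.2219

θ₁ = 0.6110, θ₂ = 0.0001, θ₃ = 1.2219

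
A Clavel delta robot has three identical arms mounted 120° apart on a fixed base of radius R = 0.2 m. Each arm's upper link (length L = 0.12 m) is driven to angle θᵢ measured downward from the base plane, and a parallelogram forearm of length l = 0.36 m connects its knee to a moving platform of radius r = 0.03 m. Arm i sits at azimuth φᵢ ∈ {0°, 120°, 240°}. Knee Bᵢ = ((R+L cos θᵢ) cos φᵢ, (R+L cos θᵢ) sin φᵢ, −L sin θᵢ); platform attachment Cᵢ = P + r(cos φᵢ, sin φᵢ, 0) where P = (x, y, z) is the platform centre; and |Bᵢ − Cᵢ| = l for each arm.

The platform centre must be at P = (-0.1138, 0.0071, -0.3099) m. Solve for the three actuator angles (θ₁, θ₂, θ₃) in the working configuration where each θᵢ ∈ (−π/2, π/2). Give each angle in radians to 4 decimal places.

arm 1 (φ=0.0°): x'=-0.1138, y'=0.0071
  A=0.2838, B=-0.3099, C=(l²−L²−A²−y'²−z²)/(2L)=-0.2560
  γ=atan2(-0.3099,0.2838)=-0.8293;  ψ=arccos(-0.6091)=2.2257;  θ1=γ+ψ≈1.3964
φ2=120.0° → target in arm frame (0.0630, 0.0950)
  e−x'=0.1070;  (l²−L²−(e−x')²−y'²−z²)/2L = -0.0054
  γ=atan2(-0.3099,0.1070)=-1.2385;  ψ=arccos(-0.0166)=1.5873;  θ2=γ+ψ≈0.3489
rotate P by −φ3: (0.0508, -0.1021, -0.3099)
  e−x'=0.1192;  (l²−L²−(e−x')²−y'²−z²)/2L = -0.0228
  θ3 = atan2(B,A) + arccos(C/0.3321) = 0.4362

θ₁ = 1.3964, θ₂ = 0.3489, θ₃ = 0.4362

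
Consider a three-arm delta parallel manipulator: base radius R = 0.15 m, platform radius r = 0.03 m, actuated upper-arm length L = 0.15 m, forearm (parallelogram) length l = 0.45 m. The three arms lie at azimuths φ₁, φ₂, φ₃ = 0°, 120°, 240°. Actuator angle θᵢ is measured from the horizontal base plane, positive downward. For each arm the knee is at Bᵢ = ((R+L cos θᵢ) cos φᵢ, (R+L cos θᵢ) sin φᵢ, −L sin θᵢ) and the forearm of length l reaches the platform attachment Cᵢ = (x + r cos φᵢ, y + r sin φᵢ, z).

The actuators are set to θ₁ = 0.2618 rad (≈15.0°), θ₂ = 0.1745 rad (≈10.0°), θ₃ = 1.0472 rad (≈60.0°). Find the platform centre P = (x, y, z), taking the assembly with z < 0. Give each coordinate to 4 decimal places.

φ1=0.0°: virtual centre (0.2649, 0.0000, -0.0388), radius l
φ2=120.0°: virtual centre (-0.1339, 0.2319, -0.0260), radius l
φ3=240.0°: virtual centre (-0.0975, -0.1689, -0.1299), radius l
subtract pairs → two planes through P
[-0.7975 0.4637 0.0256]·P = 0.0007;  [-0.7248 -0.3377 -0.1822]·P = -0.0168
det = 0.6054;  x = 0.0125+-0.1253z,  y = 0.0229+-0.2705z
quadratic in z: (1.0889)z²+(0.1285)z+(-0.1368)=0, √Δ=0.7824 → z ∈ {-0.4183, 0.3003}; z = -0.4183 (taking z<0)
x = 0.0649, y = 0.1361

(0.0649, 0.1361, -0.4183)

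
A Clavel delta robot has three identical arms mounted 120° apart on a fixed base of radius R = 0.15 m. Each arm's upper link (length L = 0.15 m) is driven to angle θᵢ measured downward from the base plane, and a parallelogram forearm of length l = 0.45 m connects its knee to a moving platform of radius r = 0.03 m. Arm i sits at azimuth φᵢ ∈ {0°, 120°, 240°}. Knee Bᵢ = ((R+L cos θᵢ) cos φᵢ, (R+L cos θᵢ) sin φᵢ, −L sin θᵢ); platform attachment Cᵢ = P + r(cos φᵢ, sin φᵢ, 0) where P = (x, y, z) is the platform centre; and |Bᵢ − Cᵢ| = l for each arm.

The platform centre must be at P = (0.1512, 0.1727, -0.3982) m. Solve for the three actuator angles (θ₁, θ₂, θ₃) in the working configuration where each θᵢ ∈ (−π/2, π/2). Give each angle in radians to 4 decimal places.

θ₁ = 0.0000, θ₂ = 0.3492, θ₃ = 1.3965

rotate P by −φ1: (0.1512, 0.1727, -0.3982)
  e−x'=-0.0312;  (l²−L²−(e−x')²−y'²−z²)/2L = -0.0312
  γ=atan2(-0.3982,-0.0312)=-1.6490;  ψ=arccos(-0.0781)=1.6490;  θ1=γ+ψ≈0.0000
rotate P by −φ2: (0.0740, -0.2173, -0.3982)
  e−x'=0.0460;  (l²−L²−(e−x')²−y'²−z²)/2L = -0.0930
  γ=atan2(-0.3982,0.0460)=-1.4557;  ψ=arccos(-0.2320)=1.8049;  θ2=γ+ψ≈0.3492
rotate P by −φ3: (-0.2252, 0.0446, -0.3982)
  A cos θ + B sin θ = C:  0.3452·cos θ + -0.3982·sin θ = -0.3323
  γ=atan2(-0.3982,0.3452)=-0.8566;  ψ=arccos(-0.6306)=2.2531;  θ3=γ+ψ≈1.3965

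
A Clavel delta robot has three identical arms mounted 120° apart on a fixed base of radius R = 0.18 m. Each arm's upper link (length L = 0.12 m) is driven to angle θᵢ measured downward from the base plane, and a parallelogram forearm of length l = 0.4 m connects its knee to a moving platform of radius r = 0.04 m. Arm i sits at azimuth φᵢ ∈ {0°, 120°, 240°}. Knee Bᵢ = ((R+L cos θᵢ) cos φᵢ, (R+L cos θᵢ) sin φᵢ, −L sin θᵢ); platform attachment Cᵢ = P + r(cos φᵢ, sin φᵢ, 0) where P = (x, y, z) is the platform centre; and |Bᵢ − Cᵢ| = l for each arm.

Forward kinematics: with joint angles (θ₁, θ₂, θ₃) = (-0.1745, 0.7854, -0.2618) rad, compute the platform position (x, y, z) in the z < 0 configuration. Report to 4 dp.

(0.0486, -0.0974, -0.3057)

O1 = (0.2582·cos0.0°, 0.2582·sin0.0°, 0.0208) = (0.2582, 0.0000, 0.0208)
O2 = (0.2249·cos120.0°, 0.2249·sin120.0°, -0.0849) = (-0.1124, 0.1947, -0.0849)
φ3=240.0°: virtual centre (-0.1280, -0.2216, 0.0311), radius l
|O₂|²−|O₁|² = -0.0093;  |O₃|²−|O₁|² = -0.0006
plane₁₂: -0.7412x+0.3895y+-0.2114z = -0.0093
Cramer: x(z) = 0.0070-0.1362z;  y(z) = -0.0107+0.2835z
quadratic in z: (1.0989)z²+(0.0207)z+(-0.0963)=0, √Δ=0.6511 → z ∈ {-0.3057, 0.2868}; z = -0.3057 (taking z<0)
x = 0.0486, y = -0.0974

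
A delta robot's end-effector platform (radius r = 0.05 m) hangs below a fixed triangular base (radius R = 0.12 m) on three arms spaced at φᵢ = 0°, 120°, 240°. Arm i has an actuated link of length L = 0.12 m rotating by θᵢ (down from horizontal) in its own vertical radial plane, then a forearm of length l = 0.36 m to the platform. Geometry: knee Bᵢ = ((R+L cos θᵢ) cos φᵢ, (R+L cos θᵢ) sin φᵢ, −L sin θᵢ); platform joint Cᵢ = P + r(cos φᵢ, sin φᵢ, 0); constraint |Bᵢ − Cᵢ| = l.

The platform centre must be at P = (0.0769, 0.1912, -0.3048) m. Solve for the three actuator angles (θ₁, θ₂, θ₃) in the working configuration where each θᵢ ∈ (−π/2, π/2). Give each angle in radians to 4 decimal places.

θ₁ = 0.1742, θ₂ = -0.0874, θ₃ = 1.3090

rotate P by −φ1: (0.0769, 0.1912, -0.3048)
  A=-0.0069, B=-0.3048, C=(l²−L²−A²−y'²−z²)/(2L)=-0.0596
  √(A²+B²)=0.3049;  θ1 = -1.5934+1.7676 ≈ 0.1742
arm 2 (φ=120.0°): x'=0.1271, y'=-0.1622
  A=-0.0571, B=-0.3048, C=(l²−L²−A²−y'²−z²)/(2L)=-0.0303
  √(A²+B²)=0.3101;  θ2 = -1.7561+1.6687 ≈ -0.0874
rotate P by −φ3: (-0.2040, -0.0290, -0.3048)
  e−x'=0.2740;  (l²−L²−(e−x')²−y'²−z²)/2L = -0.2235
  √(A²+B²)=0.4099;  θ3 = -0.8385+2.1475 ≈ 1.3090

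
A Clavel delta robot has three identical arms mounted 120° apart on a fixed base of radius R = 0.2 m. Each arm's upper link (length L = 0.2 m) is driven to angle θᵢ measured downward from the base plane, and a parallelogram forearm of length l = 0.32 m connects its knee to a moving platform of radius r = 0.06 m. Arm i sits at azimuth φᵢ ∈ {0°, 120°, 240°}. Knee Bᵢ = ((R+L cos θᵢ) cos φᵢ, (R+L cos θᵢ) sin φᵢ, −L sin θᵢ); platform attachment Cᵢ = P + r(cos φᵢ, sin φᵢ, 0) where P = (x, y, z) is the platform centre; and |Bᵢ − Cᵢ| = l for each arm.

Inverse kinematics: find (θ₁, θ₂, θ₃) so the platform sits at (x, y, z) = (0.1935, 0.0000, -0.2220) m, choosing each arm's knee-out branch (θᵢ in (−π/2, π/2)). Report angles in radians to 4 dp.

θ₁ = -0.3490, θ₂ = 1.3964, θ₃ = 1.3964

rotate P by −φ1: (0.1935, 0.0000, -0.2220)
  A=-0.0535, B=-0.2220, C=(l²−L²−A²−y'²−z²)/(2L)=0.0256
  θ1 = atan2(B,A) + arccos(C/0.2284) = -0.3490
φ2=120.0° → target in arm frame (-0.0967, -0.1676)
  A cos θ + B sin θ = C:  0.2367·cos θ + -0.2220·sin θ = -0.1775
  γ=atan2(-0.2220,0.2367)=-0.7533;  ψ=arccos(-0.5470)=2.1496;  θ2=γ+ψ≈1.3964
φ3=240.0° → target in arm frame (-0.0968, 0.1676)
  A=0.2368, B=-0.2220, C=(l²−L²−A²−y'²−z²)/(2L)=-0.1775
  θ3 = atan2(B,A) + arccos(C/0.3246) = 1.3964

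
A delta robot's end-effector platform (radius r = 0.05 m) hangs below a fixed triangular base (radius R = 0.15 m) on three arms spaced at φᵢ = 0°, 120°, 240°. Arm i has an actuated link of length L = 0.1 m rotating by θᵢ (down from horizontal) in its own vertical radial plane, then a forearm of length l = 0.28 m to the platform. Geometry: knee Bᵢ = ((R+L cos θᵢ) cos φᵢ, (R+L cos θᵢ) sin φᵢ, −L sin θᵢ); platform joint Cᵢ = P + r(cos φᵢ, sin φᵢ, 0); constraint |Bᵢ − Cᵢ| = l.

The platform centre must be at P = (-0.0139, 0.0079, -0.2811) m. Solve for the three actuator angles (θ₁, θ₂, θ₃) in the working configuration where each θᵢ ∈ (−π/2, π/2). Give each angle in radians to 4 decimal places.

θ₁ = 0.7855, θ₂ = 0.6107, θ₃ = 0.6985

rotate P by −φ1: (-0.0139, 0.0079, -0.2811)
  A cos θ + B sin θ = C:  0.1139·cos θ + -0.2811·sin θ = -0.1183
  √(A²+B²)=0.3033;  θ1 = -1.1858+1.9713 ≈ 0.7855
φ2=120.0° → target in arm frame (0.0138, 0.0081)
  A cos θ + B sin θ = C:  0.0862·cos θ + -0.2811·sin θ = -0.0906
  γ=atan2(-0.2811,0.0862)=-1.2732;  ψ=arccos(-0.3080)=1.8839;  θ2=γ+ψ≈0.6107
φ3=240.0° → target in arm frame (0.0001, -0.0160)
  A=0.0999, B=-0.2811, C=(l²−L²−A²−y'²−z²)/(2L)=-0.1043
  γ=atan2(-0.2811,0.0999)=-1.2294;  ψ=arccos(-0.3495)=1.9278;  θ3=γ+ψ≈0.6985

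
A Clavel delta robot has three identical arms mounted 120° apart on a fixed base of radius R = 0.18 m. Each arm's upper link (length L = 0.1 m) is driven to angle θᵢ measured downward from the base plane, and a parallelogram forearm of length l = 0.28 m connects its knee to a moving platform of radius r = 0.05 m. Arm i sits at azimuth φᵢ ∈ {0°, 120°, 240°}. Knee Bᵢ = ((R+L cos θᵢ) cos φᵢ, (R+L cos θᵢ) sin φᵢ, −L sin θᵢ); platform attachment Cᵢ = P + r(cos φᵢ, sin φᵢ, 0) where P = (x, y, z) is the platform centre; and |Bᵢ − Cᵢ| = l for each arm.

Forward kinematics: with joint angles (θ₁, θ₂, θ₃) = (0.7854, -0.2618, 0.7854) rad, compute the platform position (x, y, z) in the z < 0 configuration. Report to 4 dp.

(-0.0358, 0.0619, -0.2073)

O1 = (0.2007·cos0.0°, 0.2007·sin0.0°, -0.0707) = (0.2007, 0.0000, -0.0707)
arm 2 at φ=120.0°: e+L cos θ2 = 0.2266;  O2 = (-0.1133, 0.1962, 0.0259)
φ3=240.0°: virtual centre (-0.1004, -0.1738, -0.0707), radius l
eliminate P² terms by subtracting sphere 1 from 2 and 3
[-0.6280 0.3925 0.1932]·P = 0.0067;  [-0.6021 -0.3476 0.0000]·P = 0.0000
Cramer: x(z) = -0.0051+0.1477z;  y(z) = 0.0089-0.2559z
sphere 1 gives Az²+Bz+C=0 with A=1.0873, B=0.0760, C=-0.0309;  B²−4AC=0.1404;  roots -0.2073, 0.1373;  negative root z = -0.2073
x = -0.0358, y = 0.0619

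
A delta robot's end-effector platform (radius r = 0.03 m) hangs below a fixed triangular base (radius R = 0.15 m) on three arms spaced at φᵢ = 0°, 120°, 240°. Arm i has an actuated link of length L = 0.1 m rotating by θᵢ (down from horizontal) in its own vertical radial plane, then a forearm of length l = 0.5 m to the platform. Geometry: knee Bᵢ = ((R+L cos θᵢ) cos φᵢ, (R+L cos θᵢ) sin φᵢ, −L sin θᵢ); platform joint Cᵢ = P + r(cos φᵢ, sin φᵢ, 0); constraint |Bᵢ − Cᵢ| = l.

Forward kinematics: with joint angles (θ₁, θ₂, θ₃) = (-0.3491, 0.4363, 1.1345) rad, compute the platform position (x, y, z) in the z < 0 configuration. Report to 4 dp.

S1 = (0.2140·cos0.0°, 0.2140·sin0.0°, 0.0342) = (0.2140, 0.0000, 0.0342)
φ2=120.0°: virtual centre (-0.1053, 0.1824, -0.0423), radius l
S3 = (0.1623·cos240.0°, 0.1623·sin240.0°, -0.0906) = (-0.0811, -0.1405, -0.0906)
subtract pairs → two planes through P
plane₁₂: -0.6386x+0.3648y+-0.1529z = -0.0008
det = 0.3948;  x = 0.0120+-0.3396z,  y = 0.0189+-0.1752z
quadratic in z: (1.1460)z²+(0.0621)z+(-0.2077)=0, √Δ=0.9777 → z ∈ {-0.4537, 0.3995}; z = -0.4537 (taking z<0)
x = 0.1661, y = 0.0984

(0.1661, 0.0984, -0.4537)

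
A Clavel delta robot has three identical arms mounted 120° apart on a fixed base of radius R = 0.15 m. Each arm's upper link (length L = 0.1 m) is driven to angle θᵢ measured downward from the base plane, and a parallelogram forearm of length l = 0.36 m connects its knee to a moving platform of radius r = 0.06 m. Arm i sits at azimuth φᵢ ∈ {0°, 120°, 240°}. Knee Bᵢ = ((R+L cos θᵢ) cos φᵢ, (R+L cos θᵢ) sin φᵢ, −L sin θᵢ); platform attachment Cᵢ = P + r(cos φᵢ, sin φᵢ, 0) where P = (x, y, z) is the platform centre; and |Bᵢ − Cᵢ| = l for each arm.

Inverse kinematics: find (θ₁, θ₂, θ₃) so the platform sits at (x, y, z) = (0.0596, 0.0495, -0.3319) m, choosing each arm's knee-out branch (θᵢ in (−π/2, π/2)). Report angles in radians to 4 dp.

θ₁ = 0.0002, θ₂ = 0.2616, θ₃ = 0.6981

arm 1 (φ=0.0°): x'=0.0596, y'=0.0495
  A cos θ + B sin θ = C:  0.0304·cos θ + -0.3319·sin θ = 0.0303
  γ=atan2(-0.3319,0.0304)=-1.4795;  ψ=arccos(0.0910)=1.4796;  θ1=γ+ψ≈0.0002
rotate P by −φ2: (0.0131, -0.0764, -0.3319)
  A=0.0769, B=-0.3319, C=(l²−L²−A²−y'²−z²)/(2L)=-0.0115
  θ2 = atan2(B,A) + arccos(C/0.3407) = 0.2616
φ3=240.0° → target in arm frame (-0.0727, 0.0269)
  A cos θ + B sin θ = C:  0.1627·cos θ + -0.3319·sin θ = -0.0887
  γ=atan2(-0.3319,0.1627)=-1.1151;  ψ=arccos(-0.2400)=1.8131;  θ3=γ+ψ≈0.6981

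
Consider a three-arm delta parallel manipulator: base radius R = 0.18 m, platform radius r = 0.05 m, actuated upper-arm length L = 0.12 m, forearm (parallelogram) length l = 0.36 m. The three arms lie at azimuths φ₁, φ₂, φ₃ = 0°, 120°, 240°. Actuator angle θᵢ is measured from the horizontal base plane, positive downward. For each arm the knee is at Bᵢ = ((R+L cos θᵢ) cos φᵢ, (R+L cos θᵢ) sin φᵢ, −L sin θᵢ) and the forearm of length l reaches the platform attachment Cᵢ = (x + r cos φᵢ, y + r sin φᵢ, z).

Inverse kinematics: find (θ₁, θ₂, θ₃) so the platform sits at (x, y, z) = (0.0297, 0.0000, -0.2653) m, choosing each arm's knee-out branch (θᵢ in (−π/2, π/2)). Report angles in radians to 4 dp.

θ₁ = -0.1744, θ₂ = 0.1746, θ₃ = 0.1746

arm 1 (φ=0.0°): x'=0.0297, y'=0.0000
  e−x'=0.1003;  (l²−L²−(e−x')²−y'²−z²)/2L = 0.1448
  √(A²+B²)=0.2836;  θ1 = -1.2093+1.0349 ≈ -0.1744
φ2=120.0° → target in arm frame (-0.0148, -0.0257)
  A=0.1449, B=-0.2653, C=(l²−L²−A²−y'²−z²)/(2L)=0.0966
  √(A²+B²)=0.3023;  θ2 = -1.0710+1.2457 ≈ 0.1746
rotate P by −φ3: (-0.0149, 0.0257, -0.2653)
  A cos θ + B sin θ = C:  0.1449·cos θ + -0.2653·sin θ = 0.0966
  γ=atan2(-0.2653,0.1449)=-1.0710;  ψ=arccos(0.3194)=1.2457;  θ3=γ+ψ≈0.1746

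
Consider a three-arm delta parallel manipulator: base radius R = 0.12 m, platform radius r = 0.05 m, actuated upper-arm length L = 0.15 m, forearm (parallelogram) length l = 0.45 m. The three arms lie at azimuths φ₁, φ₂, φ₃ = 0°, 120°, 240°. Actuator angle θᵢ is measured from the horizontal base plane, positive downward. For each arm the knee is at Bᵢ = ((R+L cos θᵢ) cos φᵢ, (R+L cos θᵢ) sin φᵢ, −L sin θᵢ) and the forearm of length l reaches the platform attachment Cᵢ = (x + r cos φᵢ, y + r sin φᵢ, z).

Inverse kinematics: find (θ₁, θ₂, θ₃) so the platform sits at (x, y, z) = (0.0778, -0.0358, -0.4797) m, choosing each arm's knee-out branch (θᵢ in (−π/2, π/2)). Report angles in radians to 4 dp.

arm 1 (φ=0.0°): x'=0.0778, y'=-0.0358
  A=-0.0078, B=-0.4797, C=(l²−L²−A²−y'²−z²)/(2L)=-0.1715
  γ=atan2(-0.4797,-0.0078)=-1.5871;  ψ=arccos(-0.3575)=1.9364;  θ1=γ+ψ≈0.3493
arm 2 (φ=120.0°): x'=-0.0699, y'=-0.0495
  A cos θ + B sin θ = C:  0.1399·cos θ + -0.4797·sin θ = -0.2404
  γ=atan2(-0.4797,0.1399)=-1.2870;  ψ=arccos(-0.4812)=2.0728;  θ2=γ+ψ≈0.7858
rotate P by −φ3: (-0.0079, 0.0853, -0.4797)
  e−x'=0.0779;  (l²−L²−(e−x')²−y'²−z²)/2L = -0.2115
  √(A²+B²)=0.4860;  θ3 = -1.4098+2.0211 ≈ 0.6113

θ₁ = 0.3493, θ₂ = 0.7858, θ₃ = 0.6113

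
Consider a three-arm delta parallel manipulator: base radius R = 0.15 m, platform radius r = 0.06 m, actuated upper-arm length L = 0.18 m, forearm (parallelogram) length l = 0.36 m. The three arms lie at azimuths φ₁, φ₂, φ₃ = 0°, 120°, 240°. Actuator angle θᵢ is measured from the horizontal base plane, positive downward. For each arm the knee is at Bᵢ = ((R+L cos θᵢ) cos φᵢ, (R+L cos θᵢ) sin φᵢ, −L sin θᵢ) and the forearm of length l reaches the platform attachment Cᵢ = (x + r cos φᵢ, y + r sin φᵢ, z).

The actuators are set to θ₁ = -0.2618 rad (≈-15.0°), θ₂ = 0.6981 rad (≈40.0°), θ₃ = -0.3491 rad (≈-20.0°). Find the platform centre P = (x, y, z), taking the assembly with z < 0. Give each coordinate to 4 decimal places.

(0.0514, -0.1032, -0.2251)

φ1=0.0°: virtual centre (0.2639, 0.0000, 0.0466), radius l
arm 2 at φ=120.0°: e+L cos θ2 = 0.2279;  S2 = (-0.1139, 0.1974, -0.1157)
arm 3 at φ=240.0°: e+L cos θ3 = 0.2591;  S3 = (-0.1296, -0.2244, 0.0616)
eliminate P² terms by subtracting sphere 1 from 2 and 3
linear system: -0.7556x+0.3947y = -0.0065−-0.3246z; -0.7869x+-0.4488y = -0.0009−0.0300z
det = 0.6498;  x = 0.0050+-0.2060z,  y = -0.0069+0.4279z
quadratic in z: (1.2255)z²+(0.0076)z+(-0.0604)=0, √Δ=0.5440 → z ∈ {-0.2251, 0.2188}; z = -0.2251 (taking z<0)
x = 0.0514, y = -0.1032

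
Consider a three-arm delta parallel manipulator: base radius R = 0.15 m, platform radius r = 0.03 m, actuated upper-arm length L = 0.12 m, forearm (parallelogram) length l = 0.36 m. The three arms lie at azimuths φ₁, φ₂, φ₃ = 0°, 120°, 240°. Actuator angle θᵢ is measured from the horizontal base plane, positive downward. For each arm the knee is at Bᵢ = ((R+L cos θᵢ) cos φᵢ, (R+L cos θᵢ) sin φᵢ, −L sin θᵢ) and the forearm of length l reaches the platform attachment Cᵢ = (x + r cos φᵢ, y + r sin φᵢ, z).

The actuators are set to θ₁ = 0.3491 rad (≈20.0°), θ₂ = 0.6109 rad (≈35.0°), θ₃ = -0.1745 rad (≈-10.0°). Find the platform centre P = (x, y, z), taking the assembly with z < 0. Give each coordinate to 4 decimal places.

(-0.0112, -0.0728, -0.2956)

centre 1 = (0.2328·cos0.0°, 0.2328·sin0.0°, -0.0410) = (0.2328, 0.0000, -0.0410)
φ2=120.0°: virtual centre (-0.1091, 0.1890, -0.0688), radius l
φ3=240.0°: virtual centre (-0.1191, -0.2063, 0.0208), radius l
|centre ₂|²−|centre ₁|² = -0.0035;  |centre ₃|²−|centre ₁|² = 0.0013
[-0.6838 0.3781 -0.0556]·P = -0.0035;  [-0.7037 -0.4125 0.1238]·P = 0.0013
det = 0.5482;  x = 0.0017+0.0435z,  y = -0.0061+0.2257z
sphere 1 gives Az²+Bz+C=0 with A=1.0528, B=0.0592, C=-0.0745;  B²−4AC=0.3172;  roots -0.2956, 0.2394;  negative root z = -0.2956
x = -0.0112, y = -0.0728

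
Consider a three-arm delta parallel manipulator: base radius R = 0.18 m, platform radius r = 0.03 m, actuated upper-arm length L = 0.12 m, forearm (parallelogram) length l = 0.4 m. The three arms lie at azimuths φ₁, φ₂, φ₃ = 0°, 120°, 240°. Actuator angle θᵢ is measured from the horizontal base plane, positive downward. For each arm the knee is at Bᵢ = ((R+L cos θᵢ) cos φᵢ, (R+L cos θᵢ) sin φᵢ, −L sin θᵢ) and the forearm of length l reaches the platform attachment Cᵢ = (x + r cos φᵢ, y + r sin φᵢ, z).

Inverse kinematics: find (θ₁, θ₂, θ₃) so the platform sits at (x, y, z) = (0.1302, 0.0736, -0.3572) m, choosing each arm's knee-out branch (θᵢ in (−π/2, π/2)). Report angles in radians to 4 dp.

θ₁ = -0.0872, θ₂ = 0.6980, θ₃ = 1.3093

arm 1 (φ=0.0°): x'=0.1302, y'=0.0736
  e−x'=0.0198;  (l²−L²−(e−x')²−y'²−z²)/2L = 0.0508
  γ=atan2(-0.3572,0.0198)=-1.5154;  ψ=arccos(0.1421)=1.4282;  θ1=γ+ψ≈-0.0872
φ2=120.0° → target in arm frame (-0.0014, -0.1496)
  A=0.1514, B=-0.3572, C=(l²−L²−A²−y'²−z²)/(2L)=-0.1136
  √(A²+B²)=0.3879;  θ2 = -1.1700+1.8680 ≈ 0.6980
rotate P by −φ3: (-0.1288, 0.0760, -0.3572)
  A=0.2788, B=-0.3572, C=(l²−L²−A²−y'²−z²)/(2L)=-0.2730
  θ3 = atan2(B,A) + arccos(C/0.4531) = 1.3093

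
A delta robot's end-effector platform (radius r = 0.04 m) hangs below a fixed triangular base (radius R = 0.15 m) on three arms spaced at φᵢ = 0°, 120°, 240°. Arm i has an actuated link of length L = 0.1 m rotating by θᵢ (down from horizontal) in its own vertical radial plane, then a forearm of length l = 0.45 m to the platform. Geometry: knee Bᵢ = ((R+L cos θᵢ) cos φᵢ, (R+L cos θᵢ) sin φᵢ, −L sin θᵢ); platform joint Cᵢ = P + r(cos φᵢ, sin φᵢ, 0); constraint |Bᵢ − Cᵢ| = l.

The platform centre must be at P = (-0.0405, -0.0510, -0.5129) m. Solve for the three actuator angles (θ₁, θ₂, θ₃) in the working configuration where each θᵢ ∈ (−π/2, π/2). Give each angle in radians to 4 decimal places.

arm 1 (φ=0.0°): x'=-0.0405, y'=-0.0510
  e−x'=0.1505;  (l²−L²−(e−x')²−y'²−z²)/2L = -0.4791
  γ=atan2(-0.5129,0.1505)=-1.2854;  ψ=arccos(-0.8963)=2.6821;  θ1=γ+ψ≈1.3967
arm 2 (φ=120.0°): x'=-0.0239, y'=0.0606
  A=0.1339, B=-0.5129, C=(l²−L²−A²−y'²−z²)/(2L)=-0.4608
  √(A²+B²)=0.5301;  θ2 = -1.3154+2.6247 ≈ 1.3093
φ3=240.0° → target in arm frame (0.0644, -0.0096)
  e−x'=0.0456;  (l²−L²−(e−x')²−y'²−z²)/2L = -0.3637
  γ=atan2(-0.5129,0.0456)=-1.4822;  ψ=arccos(-0.7063)=2.3550;  θ3=γ+ψ≈0.8729

θ₁ = 1.3967, θ₂ = 1.3093, θ₃ = 0.8729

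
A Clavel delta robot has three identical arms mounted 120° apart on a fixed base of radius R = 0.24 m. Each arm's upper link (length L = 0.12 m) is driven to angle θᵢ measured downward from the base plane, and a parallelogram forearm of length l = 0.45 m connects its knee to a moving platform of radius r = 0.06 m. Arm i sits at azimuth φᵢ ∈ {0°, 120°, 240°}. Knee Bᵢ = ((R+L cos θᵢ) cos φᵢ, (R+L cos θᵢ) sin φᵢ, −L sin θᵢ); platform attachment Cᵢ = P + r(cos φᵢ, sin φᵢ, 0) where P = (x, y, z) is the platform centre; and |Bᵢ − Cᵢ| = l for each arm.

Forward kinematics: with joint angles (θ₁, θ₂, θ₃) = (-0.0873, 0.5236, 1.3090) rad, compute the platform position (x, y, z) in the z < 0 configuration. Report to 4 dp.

(0.1201, 0.0919, -0.3918)

φ1=0.0°: virtual centre (0.2995, 0.0000, 0.0105), radius l
φ2=120.0°: virtual centre (-0.1420, 0.2459, -0.0600), radius l
S3 = (0.2111·cos240.0°, 0.2111·sin240.0°, -0.1159) = (-0.1055, -0.1828, -0.1159)
eliminate P² terms by subtracting sphere 1 from 2 and 3
[-0.8830 0.4918 -0.1409]·P = -0.0056;  [-0.8101 -0.3656 -0.2527]·P = -0.0319
Cramer: x(z) = 0.0246-0.2438z;  y(z) = 0.0327-0.1511z
quadratic in z: (1.0823)z²+(0.1033)z+(-0.1257)=0, √Δ=0.7449 → z ∈ {-0.3918, 0.2964}; z = -0.3918 (taking z<0)
x = 0.1201, y = 0.0919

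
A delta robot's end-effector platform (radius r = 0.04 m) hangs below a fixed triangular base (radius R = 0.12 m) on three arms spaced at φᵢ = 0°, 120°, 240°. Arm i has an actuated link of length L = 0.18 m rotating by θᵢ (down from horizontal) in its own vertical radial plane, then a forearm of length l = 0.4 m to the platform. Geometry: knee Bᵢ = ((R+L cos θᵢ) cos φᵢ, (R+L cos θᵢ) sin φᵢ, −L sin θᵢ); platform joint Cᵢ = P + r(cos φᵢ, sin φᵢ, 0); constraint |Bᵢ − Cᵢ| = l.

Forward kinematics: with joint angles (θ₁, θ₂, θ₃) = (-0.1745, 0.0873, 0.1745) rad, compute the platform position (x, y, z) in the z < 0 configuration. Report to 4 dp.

(0.0432, 0.0111, -0.3065)

φ1=0.0°: virtual centre (0.2573, 0.0000, 0.0313), radius l
arm 2 at φ=120.0°: ρ2 = 0.2593;  O2 = (-0.1297, 0.2246, -0.0157)
φ3=240.0°: virtual centre (-0.1286, -0.2228, -0.0313), radius l
subtract pairs → two planes through P
plane₁₂: -0.7738x+0.4491y+-0.0939z = 0.0003
Cramer: x(z) = -0.0002-0.1417z;  y(z) = 0.0004-0.0351z
sphere 1 gives Az²+Bz+C=0 with A=1.0213, B=0.0104, C=-0.0927;  B²−4AC=0.3789;  roots -0.3065, 0.2963;  negative root z = -0.3065
x = 0.0432, y = 0.0111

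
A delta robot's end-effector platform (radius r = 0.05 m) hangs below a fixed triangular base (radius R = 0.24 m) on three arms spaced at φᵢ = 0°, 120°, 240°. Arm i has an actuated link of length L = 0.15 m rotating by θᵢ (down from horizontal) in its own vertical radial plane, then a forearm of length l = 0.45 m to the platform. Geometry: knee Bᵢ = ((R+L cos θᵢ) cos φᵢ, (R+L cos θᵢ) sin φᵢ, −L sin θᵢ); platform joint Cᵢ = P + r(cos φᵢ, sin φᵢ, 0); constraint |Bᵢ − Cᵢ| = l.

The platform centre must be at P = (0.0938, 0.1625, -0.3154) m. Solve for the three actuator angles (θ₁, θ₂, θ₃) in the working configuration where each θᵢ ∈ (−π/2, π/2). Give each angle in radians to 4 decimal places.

rotate P by −φ1: (0.0938, 0.1625, -0.3154)
  A cos θ + B sin θ = C:  0.0962·cos θ + -0.3154·sin θ = 0.1495
  γ=atan2(-0.3154,0.0962)=-1.2748;  ψ=arccos(0.4535)=1.1001;  θ1=γ+ψ≈-0.1746
rotate P by −φ2: (0.0938, -0.1625, -0.3154)
  A cos θ + B sin θ = C:  0.0962·cos θ + -0.3154·sin θ = 0.1496
  √(A²+B²)=0.3297;  θ2 = -1.2748+1.1000 ≈ -0.1749
rotate P by −φ3: (-0.1876, 0.0000, -0.3154)
  A=0.3776, B=-0.3154, C=(l²−L²−A²−y'²−z²)/(2L)=-0.2069
  γ=atan2(-0.3154,0.3776)=-0.6958;  ψ=arccos(-0.4206)=2.0049;  θ3=γ+ψ≈1.3090

θ₁ = -0.1746, θ₂ = -0.1749, θ₃ = 1.3090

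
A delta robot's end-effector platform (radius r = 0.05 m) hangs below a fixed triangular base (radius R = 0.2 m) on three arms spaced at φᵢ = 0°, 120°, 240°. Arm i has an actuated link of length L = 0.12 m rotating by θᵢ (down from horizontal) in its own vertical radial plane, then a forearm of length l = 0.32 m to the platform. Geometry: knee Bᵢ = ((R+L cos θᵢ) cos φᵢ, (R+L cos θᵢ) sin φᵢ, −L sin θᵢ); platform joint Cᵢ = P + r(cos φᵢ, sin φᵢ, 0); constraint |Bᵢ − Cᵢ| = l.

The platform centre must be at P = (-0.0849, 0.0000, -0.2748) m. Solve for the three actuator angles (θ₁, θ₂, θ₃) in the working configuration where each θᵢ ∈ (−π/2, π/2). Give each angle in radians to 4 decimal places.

θ₁ = 1.2217, θ₂ = 0.4365, θ₃ = 0.4365

rotate P by −φ1: (-0.0849, 0.0000, -0.2748)
  A cos θ + B sin θ = C:  0.2349·cos θ + -0.2748·sin θ = -0.1779
  γ=atan2(-0.2748,0.2349)=-0.8635;  ψ=arccos(-0.4921)=2.0853;  θ1=γ+ψ≈1.2217
arm 2 (φ=120.0°): x'=0.0424, y'=0.0735
  e−x'=0.1076;  (l²−L²−(e−x')²−y'²−z²)/2L = -0.0187
  θ2 = atan2(B,A) + arccos(C/0.2951) = 0.4365
rotate P by −φ3: (0.0425, -0.0735, -0.2748)
  A=0.1075, B=-0.2748, C=(l²−L²−A²−y'²−z²)/(2L)=-0.0187
  √(A²+B²)=0.2951;  θ3 = -1.1977+1.6342 ≈ 0.4365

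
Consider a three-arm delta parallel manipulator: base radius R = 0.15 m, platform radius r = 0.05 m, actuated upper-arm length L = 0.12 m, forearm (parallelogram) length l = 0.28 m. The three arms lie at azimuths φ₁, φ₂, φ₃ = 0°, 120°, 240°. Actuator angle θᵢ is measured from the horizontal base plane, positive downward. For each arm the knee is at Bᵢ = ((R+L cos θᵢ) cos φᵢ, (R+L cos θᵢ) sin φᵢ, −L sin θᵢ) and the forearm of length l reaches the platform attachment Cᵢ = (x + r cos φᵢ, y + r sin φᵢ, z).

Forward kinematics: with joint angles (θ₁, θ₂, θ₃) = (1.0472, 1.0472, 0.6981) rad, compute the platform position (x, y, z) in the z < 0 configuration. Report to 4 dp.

arm 1 at φ=0.0°: e+L cos θ1 = 0.1600;  centre 1 = (0.1600, 0.0000, -0.1039)
arm 2 at φ=120.0°: e+L cos θ2 = 0.1600;  centre 2 = (-0.0800, 0.1386, -0.1039)
arm 3 at φ=240.0°: e+L cos θ3 = 0.1919;  centre 3 = (-0.0960, -0.1662, -0.0771)
subtract pairs → two planes through P
plane₁₂: -0.4800x+0.2771y+0.0000z = 0.0000
det = 0.3014;  x = -0.0059+0.0493z,  y = -0.0102+0.0853z
sphere 1 gives Az²+Bz+C=0 with A=1.0097, B=0.1898, C=-0.0400;  B²−4AC=0.1975;  roots -0.3140, 0.1261;  negative root z = -0.3140
x = -0.0213, y = -0.0370

(-0.0213, -0.0370, -0.3140)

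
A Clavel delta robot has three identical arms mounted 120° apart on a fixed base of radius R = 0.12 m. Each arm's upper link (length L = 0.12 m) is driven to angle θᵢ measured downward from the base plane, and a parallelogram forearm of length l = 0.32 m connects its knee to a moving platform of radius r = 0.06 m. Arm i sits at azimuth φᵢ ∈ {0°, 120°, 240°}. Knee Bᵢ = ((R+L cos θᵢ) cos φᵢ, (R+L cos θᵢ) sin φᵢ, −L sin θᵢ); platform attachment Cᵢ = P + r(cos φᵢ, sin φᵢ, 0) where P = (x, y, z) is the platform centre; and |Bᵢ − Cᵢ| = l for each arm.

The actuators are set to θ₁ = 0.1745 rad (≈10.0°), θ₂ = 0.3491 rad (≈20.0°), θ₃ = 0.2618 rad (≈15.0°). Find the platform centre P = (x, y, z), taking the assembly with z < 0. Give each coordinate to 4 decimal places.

S1 = (0.1782·cos0.0°, 0.1782·sin0.0°, -0.0208) = (0.1782, 0.0000, -0.0208)
φ2=120.0°: virtual centre (-0.0864, 0.1496, -0.0410), radius l
arm 3 at φ=240.0°: (R−r)+L cos θ3 = 0.1759;  S3 = (-0.0880, -0.1523, -0.0311)
eliminate P² terms by subtracting sphere 1 from 2 and 3
linear system: -0.5291x+0.2992y = -0.0006−-0.0404z; -0.5323x+-0.3047y = -0.0003−-0.0204z
det = 0.3205;  x = 0.0009+-0.0575z,  y = -0.0006+0.0334z
sphere 1 gives Az²+Bz+C=0 with A=1.0044, B=0.0620, C=-0.0705;  B²−4AC=0.2872;  roots -0.2977, 0.2359;  negative root z = -0.2977
x = 0.0180, y = -0.0106

(0.0180, -0.0106, -0.2977)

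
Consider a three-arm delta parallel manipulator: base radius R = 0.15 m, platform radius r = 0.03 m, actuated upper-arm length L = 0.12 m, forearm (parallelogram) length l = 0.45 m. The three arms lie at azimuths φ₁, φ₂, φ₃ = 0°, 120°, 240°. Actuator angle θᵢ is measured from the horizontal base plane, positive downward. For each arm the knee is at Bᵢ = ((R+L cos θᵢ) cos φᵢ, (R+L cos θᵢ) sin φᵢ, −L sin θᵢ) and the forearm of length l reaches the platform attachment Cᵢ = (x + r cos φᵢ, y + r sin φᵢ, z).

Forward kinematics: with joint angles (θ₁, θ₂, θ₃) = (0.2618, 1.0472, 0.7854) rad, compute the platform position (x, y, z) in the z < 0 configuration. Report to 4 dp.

arm 1 at φ=0.0°: (R−r)+L cos θ1 = 0.2359;  centre 1 = (0.2359, 0.0000, -0.0311)
centre 2 = (0.1800·cos120.0°, 0.1800·sin120.0°, -0.1039) = (-0.0900, 0.1559, -0.1039)
arm 3 at φ=240.0°: (R−r)+L cos θ3 = 0.2049;  centre 3 = (-0.1024, -0.1774, -0.0849)
subtract pairs → two planes through P
plane₁₂: -0.6518x+0.3118y+-0.1457z = -0.0134
det = 0.4422;  x = 0.0160+-0.1928z,  y = -0.0095+0.0644z
into |P−centre ₁|² = l²: 1.0413z² + 0.1457z + -0.1531 = 0;  Δ = 0.6589;  z = -0.4597 or 0.3198 → z<0 root = -0.4597
x = 0.1046, y = -0.0392

(0.1046, -0.0392, -0.4597)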